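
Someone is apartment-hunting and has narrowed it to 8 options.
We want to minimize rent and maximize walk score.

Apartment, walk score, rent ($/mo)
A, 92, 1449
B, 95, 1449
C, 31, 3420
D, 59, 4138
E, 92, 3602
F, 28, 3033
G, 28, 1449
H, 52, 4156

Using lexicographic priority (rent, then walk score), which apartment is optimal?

First minimize rent: best is 1449, kept {A, B, G}.
Then maximize walk score: best is 95, kept {B}.

B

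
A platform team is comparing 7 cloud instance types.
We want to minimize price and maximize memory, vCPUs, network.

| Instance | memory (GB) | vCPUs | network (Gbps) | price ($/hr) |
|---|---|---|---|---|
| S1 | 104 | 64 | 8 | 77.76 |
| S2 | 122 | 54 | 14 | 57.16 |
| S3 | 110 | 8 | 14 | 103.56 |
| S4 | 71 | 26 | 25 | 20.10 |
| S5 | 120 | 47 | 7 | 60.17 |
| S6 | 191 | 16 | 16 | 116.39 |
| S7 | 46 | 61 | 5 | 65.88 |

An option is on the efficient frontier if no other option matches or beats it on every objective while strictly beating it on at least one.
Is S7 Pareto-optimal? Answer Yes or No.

S1: worse on price (77.76 vs 65.88).
S2: worse on vCPUs (54 vs 61).
S3: worse on vCPUs (8 vs 61).
S4: worse on vCPUs (26 vs 61).
S5: worse on vCPUs (47 vs 61).
S6: worse on vCPUs (16 vs 61).
No option is at least as good as S7 on every objective and strictly better on one.

Yes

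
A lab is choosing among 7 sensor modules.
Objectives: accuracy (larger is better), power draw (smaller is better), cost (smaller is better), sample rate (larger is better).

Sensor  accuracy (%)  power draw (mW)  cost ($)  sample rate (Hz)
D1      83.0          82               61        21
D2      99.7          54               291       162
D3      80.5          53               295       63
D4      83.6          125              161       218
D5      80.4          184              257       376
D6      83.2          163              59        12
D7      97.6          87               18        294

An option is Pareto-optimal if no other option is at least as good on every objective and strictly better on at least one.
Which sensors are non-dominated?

D1: not dominated.
D2: not dominated (best accuracy).
D3: not dominated (best power draw).
D4: dominated by D7 (accuracy 97.6≥83.6, power draw 87≤125, cost 18≤161, sample rate 294≥218).
D5: not dominated (best sample rate).
D6: dominated by D7 (accuracy 97.6≥83.2, power draw 87≤163, cost 18≤59, sample rate 294≥12).
D7: not dominated (best cost).

D1, D2, D3, D5, D7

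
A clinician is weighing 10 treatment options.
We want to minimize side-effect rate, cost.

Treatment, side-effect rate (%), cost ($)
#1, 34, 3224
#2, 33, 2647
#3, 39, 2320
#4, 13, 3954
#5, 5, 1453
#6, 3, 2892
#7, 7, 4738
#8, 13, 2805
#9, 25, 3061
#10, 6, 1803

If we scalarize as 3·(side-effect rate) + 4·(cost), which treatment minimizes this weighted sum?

#5

#1: 3·34 + 4·3224 = 12998
#2: 3·33 + 4·2647 = 10687
#3: 3·39 + 4·2320 = 9397
#4: 3·13 + 4·3954 = 15855
#5: 3·5 + 4·1453 = 5827
#6: 3·3 + 4·2892 = 11577
#7: 3·7 + 4·4738 = 18973
#8: 3·13 + 4·2805 = 11259
#9: 3·25 + 4·3061 = 12319
#10: 3·6 + 4·1803 = 7230
Lowest: #5 at 5827.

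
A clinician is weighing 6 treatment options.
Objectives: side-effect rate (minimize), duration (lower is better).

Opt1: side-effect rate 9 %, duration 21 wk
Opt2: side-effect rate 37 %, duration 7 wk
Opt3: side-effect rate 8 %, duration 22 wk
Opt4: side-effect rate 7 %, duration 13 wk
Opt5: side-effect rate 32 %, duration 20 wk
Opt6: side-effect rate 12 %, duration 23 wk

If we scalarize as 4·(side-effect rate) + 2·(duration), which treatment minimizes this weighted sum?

Opt4

Opt1: 4·9 + 2·21 = 78
Opt2: 4·37 + 2·7 = 162
Opt3: 4·8 + 2·22 = 76
Opt4: 4·7 + 2·13 = 54
Opt5: 4·32 + 2·20 = 168
Opt6: 4·12 + 2·23 = 94
Lowest: Opt4 at 54.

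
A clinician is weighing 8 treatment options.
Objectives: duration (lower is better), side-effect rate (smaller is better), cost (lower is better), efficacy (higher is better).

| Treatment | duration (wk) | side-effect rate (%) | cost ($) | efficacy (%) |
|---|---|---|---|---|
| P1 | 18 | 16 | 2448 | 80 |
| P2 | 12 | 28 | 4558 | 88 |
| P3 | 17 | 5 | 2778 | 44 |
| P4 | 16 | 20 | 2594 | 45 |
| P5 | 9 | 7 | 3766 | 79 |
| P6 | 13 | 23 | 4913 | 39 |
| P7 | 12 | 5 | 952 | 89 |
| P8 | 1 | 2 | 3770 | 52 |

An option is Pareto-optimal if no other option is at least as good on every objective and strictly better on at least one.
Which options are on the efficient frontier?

P1: dominated by P7 (duration 12≤18, side-effect rate 5≤16, cost 952≤2448, efficacy 89≥80).
P2: dominated by P7 (duration 12≤12, side-effect rate 5≤28, cost 952≤4558, efficacy 89≥88).
P3: dominated by P7 (duration 12≤17, side-effect rate 5≤5, cost 952≤2778, efficacy 89≥44).
P4: dominated by P7 (duration 12≤16, side-effect rate 5≤20, cost 952≤2594, efficacy 89≥45).
P5: not dominated.
P6: dominated by P5 (duration 9≤13, side-effect rate 7≤23, cost 3766≤4913, efficacy 79≥39).
P7: not dominated (best cost).
P8: not dominated (best duration).

P5, P7, P8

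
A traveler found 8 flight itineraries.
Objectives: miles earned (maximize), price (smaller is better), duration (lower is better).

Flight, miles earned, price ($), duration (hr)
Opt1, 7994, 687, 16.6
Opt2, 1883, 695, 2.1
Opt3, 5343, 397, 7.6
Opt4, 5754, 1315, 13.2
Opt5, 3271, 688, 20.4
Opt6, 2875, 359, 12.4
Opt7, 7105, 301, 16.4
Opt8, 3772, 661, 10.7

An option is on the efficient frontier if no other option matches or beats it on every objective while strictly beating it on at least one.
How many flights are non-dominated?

6

Opt1: not dominated (best miles earned).
Opt2: not dominated (best duration).
Opt3: not dominated.
Opt4: not dominated.
Opt5: dominated by Opt1 (miles earned 7994≥3271, price 687≤688, duration 16.6≤20.4).
Opt6: not dominated.
Opt7: not dominated (best price).
Opt8: dominated by Opt3 (miles earned 5343≥3772, price 397≤661, duration 7.6≤10.7).
Pareto-optimal: Opt1, Opt2, Opt3, Opt4, Opt6, Opt7 → 6.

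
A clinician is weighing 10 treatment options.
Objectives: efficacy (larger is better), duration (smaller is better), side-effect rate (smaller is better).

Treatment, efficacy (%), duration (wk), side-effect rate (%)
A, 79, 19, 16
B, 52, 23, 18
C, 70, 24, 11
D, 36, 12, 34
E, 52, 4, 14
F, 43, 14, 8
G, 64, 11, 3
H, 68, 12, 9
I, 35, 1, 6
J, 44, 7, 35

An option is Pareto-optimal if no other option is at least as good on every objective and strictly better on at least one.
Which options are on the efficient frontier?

A: not dominated (best efficacy).
B: dominated by A (efficacy 79≥52, duration 19≤23, side-effect rate 16≤18).
C: not dominated.
D: dominated by E (efficacy 52≥36, duration 4≤12, side-effect rate 14≤34).
E: not dominated.
F: dominated by G (efficacy 64≥43, duration 11≤14, side-effect rate 3≤8).
G: not dominated (best side-effect rate).
H: not dominated.
I: not dominated (best duration).
J: dominated by E (efficacy 52≥44, duration 4≤7, side-effect rate 14≤35).

A, C, E, G, H, I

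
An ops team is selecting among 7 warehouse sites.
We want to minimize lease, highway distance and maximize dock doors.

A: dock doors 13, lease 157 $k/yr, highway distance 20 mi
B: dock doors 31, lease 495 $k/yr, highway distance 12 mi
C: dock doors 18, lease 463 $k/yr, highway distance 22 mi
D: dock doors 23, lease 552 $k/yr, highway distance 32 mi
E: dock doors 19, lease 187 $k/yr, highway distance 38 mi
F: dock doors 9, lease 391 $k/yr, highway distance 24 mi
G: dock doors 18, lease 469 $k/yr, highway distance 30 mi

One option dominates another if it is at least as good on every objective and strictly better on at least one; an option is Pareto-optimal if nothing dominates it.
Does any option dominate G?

Yes

C vs G: dock doors 18≥18, lease 463≤469, highway distance 22≤30 — C is at least as good on every objective and strictly better on at least one, so C dominates G.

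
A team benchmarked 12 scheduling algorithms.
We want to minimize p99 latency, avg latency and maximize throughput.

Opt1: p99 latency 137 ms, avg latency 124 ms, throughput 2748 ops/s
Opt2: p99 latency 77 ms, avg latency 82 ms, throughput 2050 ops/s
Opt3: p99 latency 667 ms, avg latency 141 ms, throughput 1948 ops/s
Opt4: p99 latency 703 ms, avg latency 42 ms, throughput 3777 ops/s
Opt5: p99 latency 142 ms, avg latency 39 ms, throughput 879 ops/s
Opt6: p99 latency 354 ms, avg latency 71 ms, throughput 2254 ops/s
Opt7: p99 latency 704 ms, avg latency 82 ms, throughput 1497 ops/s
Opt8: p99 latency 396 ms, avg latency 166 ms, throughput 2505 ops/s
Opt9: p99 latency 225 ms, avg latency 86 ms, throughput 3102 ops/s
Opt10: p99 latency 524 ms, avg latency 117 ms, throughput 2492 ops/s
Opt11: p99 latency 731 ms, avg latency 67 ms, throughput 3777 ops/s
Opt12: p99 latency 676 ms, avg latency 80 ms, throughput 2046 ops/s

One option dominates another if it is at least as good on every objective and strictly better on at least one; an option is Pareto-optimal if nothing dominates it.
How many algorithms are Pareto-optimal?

Opt1: not dominated.
Opt2: not dominated (best p99 latency).
Opt3: dominated by Opt1 (p99 latency 137≤667, avg latency 124≤141, throughput 2748≥1948).
Opt4: not dominated.
Opt5: not dominated (best avg latency).
Opt6: not dominated.
Opt7: dominated by Opt2 (p99 latency 77≤704, avg latency 82≤82, throughput 2050≥1497).
Opt8: dominated by Opt1 (p99 latency 137≤396, avg latency 124≤166, throughput 2748≥2505).
Opt9: not dominated.
Opt10: dominated by Opt9 (p99 latency 225≤524, avg latency 86≤117, throughput 3102≥2492).
Opt11: dominated by Opt4 (p99 latency 703≤731, avg latency 42≤67, throughput 3777≥3777).
Opt12: dominated by Opt6 (p99 latency 354≤676, avg latency 71≤80, throughput 2254≥2046).
Pareto-optimal: Opt1, Opt2, Opt4, Opt5, Opt6, Opt9 → 6.

6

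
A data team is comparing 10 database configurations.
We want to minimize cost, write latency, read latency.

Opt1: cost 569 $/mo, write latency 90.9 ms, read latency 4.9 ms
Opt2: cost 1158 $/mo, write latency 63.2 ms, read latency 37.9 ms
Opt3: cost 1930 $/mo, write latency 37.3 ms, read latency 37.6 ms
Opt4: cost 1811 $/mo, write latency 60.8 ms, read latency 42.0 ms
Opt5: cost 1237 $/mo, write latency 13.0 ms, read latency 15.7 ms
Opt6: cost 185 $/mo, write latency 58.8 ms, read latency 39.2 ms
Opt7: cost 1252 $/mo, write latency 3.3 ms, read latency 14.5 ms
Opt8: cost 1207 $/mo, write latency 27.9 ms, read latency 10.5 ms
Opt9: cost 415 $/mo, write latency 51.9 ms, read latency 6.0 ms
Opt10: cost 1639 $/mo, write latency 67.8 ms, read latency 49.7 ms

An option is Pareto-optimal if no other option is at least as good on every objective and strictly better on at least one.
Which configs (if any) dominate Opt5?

Opt1: worse on write latency (90.9 vs 13.0).
Opt2: worse on write latency (63.2 vs 13.0).
Opt3: worse on cost (1930 vs 1237).
Opt4: worse on cost (1811 vs 1237).
Opt6: worse on write latency (58.8 vs 13.0).
Opt7: worse on cost (1252 vs 1237).
Opt8: worse on write latency (27.9 vs 13.0).
Opt9: worse on write latency (51.9 vs 13.0).
Opt10: worse on cost (1639 vs 1237).
No option dominates Opt5.

none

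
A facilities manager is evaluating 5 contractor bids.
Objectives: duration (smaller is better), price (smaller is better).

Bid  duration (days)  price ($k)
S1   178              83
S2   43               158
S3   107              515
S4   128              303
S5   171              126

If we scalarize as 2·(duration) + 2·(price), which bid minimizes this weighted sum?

S2

S1: 2·178 + 2·83 = 522
S2: 2·43 + 2·158 = 402
S3: 2·107 + 2·515 = 1244
S4: 2·128 + 2·303 = 862
S5: 2·171 + 2·126 = 594
Lowest: S2 at 402.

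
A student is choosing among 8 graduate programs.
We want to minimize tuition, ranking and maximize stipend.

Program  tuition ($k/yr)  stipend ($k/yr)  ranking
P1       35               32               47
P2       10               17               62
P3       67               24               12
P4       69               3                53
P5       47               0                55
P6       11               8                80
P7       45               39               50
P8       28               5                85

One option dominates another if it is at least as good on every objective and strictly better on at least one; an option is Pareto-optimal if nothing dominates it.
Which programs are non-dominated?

P1: not dominated.
P2: not dominated (best tuition).
P3: not dominated (best ranking).
P4: dominated by P1 (tuition 35≤69, stipend 32≥3, ranking 47≤53).
P5: dominated by P1 (tuition 35≤47, stipend 32≥0, ranking 47≤55).
P6: dominated by P2 (tuition 10≤11, stipend 17≥8, ranking 62≤80).
P7: not dominated (best stipend).
P8: dominated by P2 (tuition 10≤28, stipend 17≥5, ranking 62≤85).

P1, P2, P3, P7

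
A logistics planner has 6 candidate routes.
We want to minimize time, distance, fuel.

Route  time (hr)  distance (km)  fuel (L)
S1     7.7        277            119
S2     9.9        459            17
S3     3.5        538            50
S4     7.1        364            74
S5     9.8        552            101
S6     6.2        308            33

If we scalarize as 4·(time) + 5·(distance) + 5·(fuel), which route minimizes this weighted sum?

S1: 4·7.7 + 5·277 + 5·119 = 2010.8
S2: 4·9.9 + 5·459 + 5·17 = 2419.6
S3: 4·3.5 + 5·538 + 5·50 = 2954.0
S4: 4·7.1 + 5·364 + 5·74 = 2218.4
S5: 4·9.8 + 5·552 + 5·101 = 3304.2
S6: 4·6.2 + 5·308 + 5·33 = 1729.8
Lowest: S6 at 1729.8.

S6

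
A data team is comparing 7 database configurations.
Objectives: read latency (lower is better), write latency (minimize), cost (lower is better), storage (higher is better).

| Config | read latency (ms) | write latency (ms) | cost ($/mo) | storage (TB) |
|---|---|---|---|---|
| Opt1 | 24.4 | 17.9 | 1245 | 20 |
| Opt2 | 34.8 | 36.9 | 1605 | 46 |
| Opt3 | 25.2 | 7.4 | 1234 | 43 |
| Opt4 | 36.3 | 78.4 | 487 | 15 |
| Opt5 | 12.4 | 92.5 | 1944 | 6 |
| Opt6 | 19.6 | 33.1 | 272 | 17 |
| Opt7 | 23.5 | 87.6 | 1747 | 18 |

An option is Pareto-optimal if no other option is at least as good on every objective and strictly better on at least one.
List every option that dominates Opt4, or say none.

Opt6: read latency 19.6≤36.3, write latency 33.1≤78.4, cost 272≤487, storage 17≥15 — dominates Opt4.
Others (Opt1, Opt2, Opt3, Opt5, Opt7) are each worse than Opt4 on at least one objective.

Opt6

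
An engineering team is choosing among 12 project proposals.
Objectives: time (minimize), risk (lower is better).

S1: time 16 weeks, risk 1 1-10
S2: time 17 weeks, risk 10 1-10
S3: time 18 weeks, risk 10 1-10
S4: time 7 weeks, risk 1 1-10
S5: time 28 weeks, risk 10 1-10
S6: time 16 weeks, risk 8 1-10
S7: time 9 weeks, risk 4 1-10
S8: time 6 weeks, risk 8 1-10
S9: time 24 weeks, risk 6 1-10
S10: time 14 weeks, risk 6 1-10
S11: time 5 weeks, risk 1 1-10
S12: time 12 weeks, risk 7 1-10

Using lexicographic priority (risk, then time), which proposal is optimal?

S11

First minimize risk: best is 1, kept {S1, S4, S11}.
Then minimize time: best is 5, kept {S11}.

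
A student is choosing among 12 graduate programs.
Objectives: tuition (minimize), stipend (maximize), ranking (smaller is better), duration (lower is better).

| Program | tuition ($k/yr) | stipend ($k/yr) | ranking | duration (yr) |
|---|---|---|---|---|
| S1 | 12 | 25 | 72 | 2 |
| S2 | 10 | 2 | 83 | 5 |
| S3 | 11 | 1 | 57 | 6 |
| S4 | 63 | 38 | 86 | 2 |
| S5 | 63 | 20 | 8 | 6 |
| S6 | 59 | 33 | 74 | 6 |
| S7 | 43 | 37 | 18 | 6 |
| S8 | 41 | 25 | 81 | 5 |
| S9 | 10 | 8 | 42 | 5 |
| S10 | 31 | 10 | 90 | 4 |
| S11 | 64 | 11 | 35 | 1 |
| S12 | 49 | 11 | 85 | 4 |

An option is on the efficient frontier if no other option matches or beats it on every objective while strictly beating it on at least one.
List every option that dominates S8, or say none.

S1: tuition 12≤41, stipend 25≥25, ranking 72≤81, duration 2≤5 — dominates S8.
Others (S2, S3, S4, S5, S6, S7, S9, S10, S11, S12) are each worse than S8 on at least one objective.

S1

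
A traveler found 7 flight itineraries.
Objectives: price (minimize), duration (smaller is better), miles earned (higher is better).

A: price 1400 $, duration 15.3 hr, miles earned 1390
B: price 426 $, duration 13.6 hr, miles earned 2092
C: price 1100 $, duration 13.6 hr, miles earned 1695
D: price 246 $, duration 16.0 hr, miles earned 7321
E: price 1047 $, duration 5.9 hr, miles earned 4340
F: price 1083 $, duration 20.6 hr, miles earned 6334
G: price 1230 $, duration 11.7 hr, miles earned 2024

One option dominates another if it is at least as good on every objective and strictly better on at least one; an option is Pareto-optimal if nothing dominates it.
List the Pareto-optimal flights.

B, D, E

A: dominated by B (price 426≤1400, duration 13.6≤15.3, miles earned 2092≥1390).
B: not dominated.
C: dominated by B (price 426≤1100, duration 13.6≤13.6, miles earned 2092≥1695).
D: not dominated (best price).
E: not dominated (best duration).
F: dominated by D (price 246≤1083, duration 16.0≤20.6, miles earned 7321≥6334).
G: dominated by E (price 1047≤1230, duration 5.9≤11.7, miles earned 4340≥2024).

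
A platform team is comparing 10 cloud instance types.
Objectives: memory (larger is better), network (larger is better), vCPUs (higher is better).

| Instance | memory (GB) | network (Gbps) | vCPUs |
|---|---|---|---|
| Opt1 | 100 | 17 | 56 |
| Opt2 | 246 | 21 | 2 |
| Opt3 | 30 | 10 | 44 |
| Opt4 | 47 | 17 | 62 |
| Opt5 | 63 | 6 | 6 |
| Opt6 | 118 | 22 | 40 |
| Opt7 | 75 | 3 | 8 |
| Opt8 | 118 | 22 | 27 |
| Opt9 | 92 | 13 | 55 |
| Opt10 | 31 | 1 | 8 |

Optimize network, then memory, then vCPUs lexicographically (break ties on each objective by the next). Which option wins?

Opt6

First maximize network: best is 22, kept {Opt6, Opt8}.
Then maximize memory: best is 118, kept {Opt6, Opt8}.
Then maximize vCPUs: best is 40, kept {Opt6}.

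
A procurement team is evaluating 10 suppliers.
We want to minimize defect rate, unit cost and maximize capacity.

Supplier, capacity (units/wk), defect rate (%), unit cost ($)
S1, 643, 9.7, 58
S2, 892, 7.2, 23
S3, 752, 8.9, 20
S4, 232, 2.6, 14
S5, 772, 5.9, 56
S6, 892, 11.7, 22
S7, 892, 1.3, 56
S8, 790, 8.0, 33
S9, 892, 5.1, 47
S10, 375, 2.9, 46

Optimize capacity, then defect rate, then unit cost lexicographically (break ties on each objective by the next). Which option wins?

S7

First maximize capacity: best is 892, kept {S2, S6, S7, S9}.
Then minimize defect rate: best is 1.3, kept {S7}.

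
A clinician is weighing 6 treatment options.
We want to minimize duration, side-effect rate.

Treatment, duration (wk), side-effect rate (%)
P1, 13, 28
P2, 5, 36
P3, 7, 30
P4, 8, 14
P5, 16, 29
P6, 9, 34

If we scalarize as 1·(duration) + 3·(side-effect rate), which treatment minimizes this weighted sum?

P4

P1: 1·13 + 3·28 = 97
P2: 1·5 + 3·36 = 113
P3: 1·7 + 3·30 = 97
P4: 1·8 + 3·14 = 50
P5: 1·16 + 3·29 = 103
P6: 1·9 + 3·34 = 111
Lowest: P4 at 50.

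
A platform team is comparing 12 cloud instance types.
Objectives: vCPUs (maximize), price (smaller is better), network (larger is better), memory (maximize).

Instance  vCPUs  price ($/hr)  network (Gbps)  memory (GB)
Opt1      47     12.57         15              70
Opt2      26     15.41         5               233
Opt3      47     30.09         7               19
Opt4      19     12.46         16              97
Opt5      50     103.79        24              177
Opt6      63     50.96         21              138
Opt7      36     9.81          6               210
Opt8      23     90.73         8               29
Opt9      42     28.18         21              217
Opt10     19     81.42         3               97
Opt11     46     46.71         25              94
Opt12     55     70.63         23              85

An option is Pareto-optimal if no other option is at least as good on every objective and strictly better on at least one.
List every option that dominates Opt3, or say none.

Opt1

Opt1: vCPUs 47≥47, price 12.57≤30.09, network 15≥7, memory 70≥19 — dominates Opt3.
Others (Opt2, Opt4, Opt5, Opt6, Opt7, Opt8, Opt9, Opt10, Opt11, Opt12) are each worse than Opt3 on at least one objective.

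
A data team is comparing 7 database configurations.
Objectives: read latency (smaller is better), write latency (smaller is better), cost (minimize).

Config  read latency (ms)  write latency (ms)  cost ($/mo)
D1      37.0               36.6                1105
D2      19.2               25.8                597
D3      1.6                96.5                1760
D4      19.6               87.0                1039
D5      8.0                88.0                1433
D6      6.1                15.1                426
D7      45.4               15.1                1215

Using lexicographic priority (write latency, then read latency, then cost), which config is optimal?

First minimize write latency: best is 15.1, kept {D6, D7}.
Then minimize read latency: best is 6.1, kept {D6}.

D6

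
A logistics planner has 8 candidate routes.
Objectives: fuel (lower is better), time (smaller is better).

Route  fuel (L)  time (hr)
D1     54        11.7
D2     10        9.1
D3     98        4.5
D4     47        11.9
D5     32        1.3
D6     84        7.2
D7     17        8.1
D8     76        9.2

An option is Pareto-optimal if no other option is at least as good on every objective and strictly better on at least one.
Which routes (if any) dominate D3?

D5: fuel 32≤98, time 1.3≤4.5 — dominates D3.
Others (D1, D2, D4, D6, D7, D8) are each worse than D3 on at least one objective.

D5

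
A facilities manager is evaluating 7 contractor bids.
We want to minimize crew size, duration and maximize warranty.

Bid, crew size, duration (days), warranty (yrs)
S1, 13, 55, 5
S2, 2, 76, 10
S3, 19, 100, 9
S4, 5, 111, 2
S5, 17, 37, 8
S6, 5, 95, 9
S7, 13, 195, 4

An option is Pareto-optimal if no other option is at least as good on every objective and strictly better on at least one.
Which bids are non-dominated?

S1, S2, S5

S1: not dominated.
S2: not dominated (best crew size).
S3: dominated by S2 (crew size 2≤19, duration 76≤100, warranty 10≥9).
S4: dominated by S2 (crew size 2≤5, duration 76≤111, warranty 10≥2).
S5: not dominated (best duration).
S6: dominated by S2 (crew size 2≤5, duration 76≤95, warranty 10≥9).
S7: dominated by S1 (crew size 13≤13, duration 55≤195, warranty 5≥4).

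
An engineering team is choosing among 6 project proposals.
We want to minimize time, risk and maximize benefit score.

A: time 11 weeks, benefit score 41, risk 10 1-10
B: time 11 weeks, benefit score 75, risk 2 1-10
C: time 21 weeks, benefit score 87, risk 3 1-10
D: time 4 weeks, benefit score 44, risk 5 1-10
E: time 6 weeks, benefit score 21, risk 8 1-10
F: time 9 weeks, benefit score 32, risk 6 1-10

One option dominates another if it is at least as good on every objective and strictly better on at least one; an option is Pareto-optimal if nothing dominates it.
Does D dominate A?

Yes

D vs A: time 4≤11, benefit score 44≥41, risk 5≤10 — D is at least as good on every objective with at least one strict improvement.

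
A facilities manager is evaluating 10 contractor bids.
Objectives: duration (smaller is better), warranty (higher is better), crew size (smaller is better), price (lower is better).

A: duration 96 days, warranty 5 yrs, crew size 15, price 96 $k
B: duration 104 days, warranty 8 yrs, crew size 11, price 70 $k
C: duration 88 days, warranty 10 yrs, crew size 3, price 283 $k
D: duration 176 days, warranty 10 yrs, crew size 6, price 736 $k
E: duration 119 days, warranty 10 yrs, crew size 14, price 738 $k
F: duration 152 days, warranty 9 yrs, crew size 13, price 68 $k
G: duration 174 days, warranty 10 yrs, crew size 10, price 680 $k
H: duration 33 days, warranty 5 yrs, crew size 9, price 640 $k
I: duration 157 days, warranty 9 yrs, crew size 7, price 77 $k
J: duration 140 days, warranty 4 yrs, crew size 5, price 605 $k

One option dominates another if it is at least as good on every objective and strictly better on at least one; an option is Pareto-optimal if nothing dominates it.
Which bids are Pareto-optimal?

A, B, C, F, H, I

A: not dominated.
B: not dominated.
C: not dominated (best crew size).
D: dominated by C (duration 88≤176, warranty 10≥10, crew size 3≤6, price 283≤736).
E: dominated by C (duration 88≤119, warranty 10≥10, crew size 3≤14, price 283≤738).
F: not dominated (best price).
G: dominated by C (duration 88≤174, warranty 10≥10, crew size 3≤10, price 283≤680).
H: not dominated (best duration).
I: not dominated.
J: dominated by C (duration 88≤140, warranty 10≥4, crew size 3≤5, price 283≤605).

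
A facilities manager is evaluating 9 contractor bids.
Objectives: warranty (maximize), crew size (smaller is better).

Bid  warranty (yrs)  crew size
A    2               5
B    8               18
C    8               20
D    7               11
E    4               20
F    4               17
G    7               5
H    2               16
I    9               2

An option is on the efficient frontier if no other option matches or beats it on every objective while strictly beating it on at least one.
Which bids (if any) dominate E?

B, C, D, F, G, I

B: warranty 8≥4, crew size 18≤20 — dominates E.
C: warranty 8≥4, crew size 20≤20 — dominates E.
D: warranty 7≥4, crew size 11≤20 — dominates E.
F: warranty 4≥4, crew size 17≤20 — dominates E.
G: warranty 7≥4, crew size 5≤20 — dominates E.
I: warranty 9≥4, crew size 2≤20 — dominates E.
Others (A, H) are each worse than E on at least one objective.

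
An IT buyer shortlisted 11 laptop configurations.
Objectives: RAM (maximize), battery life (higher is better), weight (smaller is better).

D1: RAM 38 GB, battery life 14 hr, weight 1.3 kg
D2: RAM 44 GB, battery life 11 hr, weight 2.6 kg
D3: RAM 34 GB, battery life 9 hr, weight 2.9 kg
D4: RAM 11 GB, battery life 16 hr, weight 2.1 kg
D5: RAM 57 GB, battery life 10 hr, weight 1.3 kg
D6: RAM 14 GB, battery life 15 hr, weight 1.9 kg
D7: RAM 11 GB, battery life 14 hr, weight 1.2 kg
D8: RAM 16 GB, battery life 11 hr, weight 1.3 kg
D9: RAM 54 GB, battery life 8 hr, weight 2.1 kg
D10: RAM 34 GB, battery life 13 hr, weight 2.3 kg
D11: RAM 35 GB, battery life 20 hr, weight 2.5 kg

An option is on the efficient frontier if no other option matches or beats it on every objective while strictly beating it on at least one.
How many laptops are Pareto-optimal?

7

D1: not dominated.
D2: not dominated.
D3: dominated by D1 (RAM 38≥34, battery life 14≥9, weight 1.3≤2.9).
D4: not dominated.
D5: not dominated (best RAM).
D6: not dominated.
D7: not dominated (best weight).
D8: dominated by D1 (RAM 38≥16, battery life 14≥11, weight 1.3≤1.3).
D9: dominated by D5 (RAM 57≥54, battery life 10≥8, weight 1.3≤2.1).
D10: dominated by D1 (RAM 38≥34, battery life 14≥13, weight 1.3≤2.3).
D11: not dominated (best battery life).
Pareto-optimal: D1, D2, D4, D5, D6, D7, D11 → 7.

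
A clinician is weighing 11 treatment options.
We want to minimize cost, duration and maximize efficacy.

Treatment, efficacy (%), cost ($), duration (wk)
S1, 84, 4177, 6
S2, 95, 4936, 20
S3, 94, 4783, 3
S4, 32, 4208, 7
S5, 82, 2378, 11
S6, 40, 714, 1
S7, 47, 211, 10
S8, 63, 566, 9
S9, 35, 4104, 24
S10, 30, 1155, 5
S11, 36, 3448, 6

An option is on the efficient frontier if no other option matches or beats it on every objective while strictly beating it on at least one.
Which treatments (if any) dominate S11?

S6

S6: efficacy 40≥36, cost 714≤3448, duration 1≤6 — dominates S11.
Others (S1, S2, S3, S4, S5, S7, S8, S9, S10) are each worse than S11 on at least one objective.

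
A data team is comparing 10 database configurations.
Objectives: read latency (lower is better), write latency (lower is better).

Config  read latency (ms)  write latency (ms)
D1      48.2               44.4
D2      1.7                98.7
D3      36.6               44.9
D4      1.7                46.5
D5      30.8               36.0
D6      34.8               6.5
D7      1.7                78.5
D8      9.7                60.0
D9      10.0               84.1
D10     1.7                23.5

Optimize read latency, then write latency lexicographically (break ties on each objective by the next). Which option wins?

First minimize read latency: best is 1.7, kept {D2, D4, D7, D10}.
Then minimize write latency: best is 23.5, kept {D10}.

D10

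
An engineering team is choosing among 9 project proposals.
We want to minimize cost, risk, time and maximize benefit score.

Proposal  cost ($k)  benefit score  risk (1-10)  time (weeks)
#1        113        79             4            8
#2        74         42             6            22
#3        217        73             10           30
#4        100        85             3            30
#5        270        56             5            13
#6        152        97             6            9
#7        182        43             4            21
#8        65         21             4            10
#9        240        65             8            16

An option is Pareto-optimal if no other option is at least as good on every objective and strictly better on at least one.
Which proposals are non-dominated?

#1: not dominated (best time).
#2: not dominated.
#3: dominated by #1 (cost 113≤217, benefit score 79≥73, risk 4≤10, time 8≤30).
#4: not dominated (best risk).
#5: dominated by #1 (cost 113≤270, benefit score 79≥56, risk 4≤5, time 8≤13).
#6: not dominated (best benefit score).
#7: dominated by #1 (cost 113≤182, benefit score 79≥43, risk 4≤4, time 8≤21).
#8: not dominated (best cost).
#9: dominated by #1 (cost 113≤240, benefit score 79≥65, risk 4≤8, time 8≤16).

#1, #2, #4, #6, #8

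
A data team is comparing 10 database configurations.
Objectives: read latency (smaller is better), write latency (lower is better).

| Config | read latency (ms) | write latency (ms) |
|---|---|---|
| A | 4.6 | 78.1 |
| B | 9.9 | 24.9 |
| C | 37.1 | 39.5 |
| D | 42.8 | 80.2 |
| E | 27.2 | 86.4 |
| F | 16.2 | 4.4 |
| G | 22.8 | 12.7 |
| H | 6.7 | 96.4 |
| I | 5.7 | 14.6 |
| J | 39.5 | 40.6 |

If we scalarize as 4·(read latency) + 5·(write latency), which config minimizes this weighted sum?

A: 4·4.6 + 5·78.1 = 408.9
B: 4·9.9 + 5·24.9 = 164.1
C: 4·37.1 + 5·39.5 = 345.9
D: 4·42.8 + 5·80.2 = 572.2
E: 4·27.2 + 5·86.4 = 540.8
F: 4·16.2 + 5·4.4 = 86.8
G: 4·22.8 + 5·12.7 = 154.7
H: 4·6.7 + 5·96.4 = 508.8
I: 4·5.7 + 5·14.6 = 95.8
J: 4·39.5 + 5·40.6 = 361.0
Lowest: F at 86.8.

F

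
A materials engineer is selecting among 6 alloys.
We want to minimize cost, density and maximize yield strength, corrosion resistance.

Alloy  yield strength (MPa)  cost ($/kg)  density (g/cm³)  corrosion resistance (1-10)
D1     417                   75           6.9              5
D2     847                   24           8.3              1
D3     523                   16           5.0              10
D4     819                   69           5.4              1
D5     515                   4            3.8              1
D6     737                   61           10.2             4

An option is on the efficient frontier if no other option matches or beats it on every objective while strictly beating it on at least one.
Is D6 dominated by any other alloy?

D1: worse on yield strength (417 vs 737).
D2: worse on corrosion resistance (1 vs 4).
D3: worse on yield strength (523 vs 737).
D4: worse on cost (69 vs 61).
D5: worse on yield strength (515 vs 737).
No option is at least as good as D6 on every objective and strictly better on one.

No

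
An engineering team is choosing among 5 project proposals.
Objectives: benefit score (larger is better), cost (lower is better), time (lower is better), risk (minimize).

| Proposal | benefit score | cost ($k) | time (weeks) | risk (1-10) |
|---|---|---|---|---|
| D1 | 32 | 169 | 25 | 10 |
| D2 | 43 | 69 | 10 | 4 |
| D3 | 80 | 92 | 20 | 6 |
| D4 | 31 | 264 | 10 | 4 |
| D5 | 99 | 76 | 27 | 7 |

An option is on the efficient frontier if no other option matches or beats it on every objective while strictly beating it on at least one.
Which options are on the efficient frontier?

D2, D3, D5

D1: dominated by D2 (benefit score 43≥32, cost 69≤169, time 10≤25, risk 4≤10).
D2: not dominated (best cost).
D3: not dominated.
D4: dominated by D2 (benefit score 43≥31, cost 69≤264, time 10≤10, risk 4≤4).
D5: not dominated (best benefit score).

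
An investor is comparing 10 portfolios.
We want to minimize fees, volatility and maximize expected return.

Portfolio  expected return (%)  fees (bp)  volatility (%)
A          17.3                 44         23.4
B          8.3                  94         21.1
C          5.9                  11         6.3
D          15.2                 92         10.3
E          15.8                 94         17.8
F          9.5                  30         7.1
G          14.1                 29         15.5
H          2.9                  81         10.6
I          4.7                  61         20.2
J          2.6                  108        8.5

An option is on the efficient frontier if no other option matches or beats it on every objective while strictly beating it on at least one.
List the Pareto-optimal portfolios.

A, C, D, E, F, G

A: not dominated (best expected return).
B: dominated by D (expected return 15.2≥8.3, fees 92≤94, volatility 10.3≤21.1).
C: not dominated (best fees).
D: not dominated.
E: not dominated.
F: not dominated.
G: not dominated.
H: dominated by C (expected return 5.9≥2.9, fees 11≤81, volatility 6.3≤10.6).
I: dominated by C (expected return 5.9≥4.7, fees 11≤61, volatility 6.3≤20.2).
J: dominated by C (expected return 5.9≥2.6, fees 11≤108, volatility 6.3≤8.5).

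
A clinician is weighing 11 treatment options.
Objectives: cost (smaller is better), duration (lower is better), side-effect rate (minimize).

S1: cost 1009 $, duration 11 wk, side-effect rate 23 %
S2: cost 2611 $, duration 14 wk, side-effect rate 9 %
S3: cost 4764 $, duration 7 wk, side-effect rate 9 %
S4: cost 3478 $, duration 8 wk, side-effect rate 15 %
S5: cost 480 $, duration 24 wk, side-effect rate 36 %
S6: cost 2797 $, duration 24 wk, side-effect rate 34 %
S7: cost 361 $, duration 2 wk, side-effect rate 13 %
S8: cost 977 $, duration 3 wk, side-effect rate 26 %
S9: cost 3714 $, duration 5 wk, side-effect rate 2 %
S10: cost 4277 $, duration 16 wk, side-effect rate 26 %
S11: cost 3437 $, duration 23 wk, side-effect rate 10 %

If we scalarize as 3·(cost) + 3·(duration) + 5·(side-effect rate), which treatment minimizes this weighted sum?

S7

S1: 3·1009 + 3·11 + 5·23 = 3175
S2: 3·2611 + 3·14 + 5·9 = 7920
S3: 3·4764 + 3·7 + 5·9 = 14358
S4: 3·3478 + 3·8 + 5·15 = 10533
S5: 3·480 + 3·24 + 5·36 = 1692
S6: 3·2797 + 3·24 + 5·34 = 8633
S7: 3·361 + 3·2 + 5·13 = 1154
S8: 3·977 + 3·3 + 5·26 = 3070
S9: 3·3714 + 3·5 + 5·2 = 11167
S10: 3·4277 + 3·16 + 5·26 = 13009
S11: 3·3437 + 3·23 + 5·10 = 10430
Lowest: S7 at 1154.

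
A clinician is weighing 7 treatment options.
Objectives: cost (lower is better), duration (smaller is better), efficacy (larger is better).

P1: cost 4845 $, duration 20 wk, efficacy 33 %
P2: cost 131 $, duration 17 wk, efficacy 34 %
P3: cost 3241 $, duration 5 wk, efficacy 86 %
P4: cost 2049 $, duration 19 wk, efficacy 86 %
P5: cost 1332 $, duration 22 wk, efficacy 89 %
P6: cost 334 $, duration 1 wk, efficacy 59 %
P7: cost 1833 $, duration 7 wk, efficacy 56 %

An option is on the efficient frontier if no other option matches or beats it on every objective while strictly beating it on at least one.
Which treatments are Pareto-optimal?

P1: dominated by P2 (cost 131≤4845, duration 17≤20, efficacy 34≥33).
P2: not dominated (best cost).
P3: not dominated.
P4: not dominated.
P5: not dominated (best efficacy).
P6: not dominated (best duration).
P7: dominated by P6 (cost 334≤1833, duration 1≤7, efficacy 59≥56).

P2, P3, P4, P5, P6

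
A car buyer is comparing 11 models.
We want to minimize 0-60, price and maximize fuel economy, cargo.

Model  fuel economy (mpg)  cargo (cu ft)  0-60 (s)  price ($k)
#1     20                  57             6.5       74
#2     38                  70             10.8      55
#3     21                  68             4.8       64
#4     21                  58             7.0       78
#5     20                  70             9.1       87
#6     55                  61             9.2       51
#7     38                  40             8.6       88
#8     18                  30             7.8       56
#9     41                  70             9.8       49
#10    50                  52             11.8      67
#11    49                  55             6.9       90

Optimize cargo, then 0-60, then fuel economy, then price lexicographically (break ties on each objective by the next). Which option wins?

First maximize cargo: best is 70, kept {#2, #5, #9}.
Then minimize 0-60: best is 9.1, kept {#5}.

#5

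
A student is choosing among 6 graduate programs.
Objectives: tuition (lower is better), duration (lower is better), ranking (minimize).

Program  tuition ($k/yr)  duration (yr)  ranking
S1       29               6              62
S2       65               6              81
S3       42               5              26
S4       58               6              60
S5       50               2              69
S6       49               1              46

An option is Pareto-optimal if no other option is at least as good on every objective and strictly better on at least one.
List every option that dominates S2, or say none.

S1, S3, S4, S5, S6

S1: tuition 29≤65, duration 6≤6, ranking 62≤81 — dominates S2.
S3: tuition 42≤65, duration 5≤6, ranking 26≤81 — dominates S2.
S4: tuition 58≤65, duration 6≤6, ranking 60≤81 — dominates S2.
S5: tuition 50≤65, duration 2≤6, ranking 69≤81 — dominates S2.
S6: tuition 49≤65, duration 1≤6, ranking 46≤81 — dominates S2.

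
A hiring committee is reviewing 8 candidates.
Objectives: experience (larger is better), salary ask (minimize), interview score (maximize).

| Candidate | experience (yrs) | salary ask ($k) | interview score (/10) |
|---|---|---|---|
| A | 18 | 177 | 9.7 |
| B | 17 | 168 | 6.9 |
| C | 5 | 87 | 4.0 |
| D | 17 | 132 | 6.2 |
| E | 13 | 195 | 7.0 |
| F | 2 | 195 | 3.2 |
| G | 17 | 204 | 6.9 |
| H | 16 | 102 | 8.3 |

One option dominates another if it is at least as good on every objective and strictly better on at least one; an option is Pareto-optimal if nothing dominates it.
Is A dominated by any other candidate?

B: worse on experience (17 vs 18).
C: worse on experience (5 vs 18).
D: worse on experience (17 vs 18).
E: worse on experience (13 vs 18).
F: worse on experience (2 vs 18).
G: worse on experience (17 vs 18).
H: worse on experience (16 vs 18).
No option is at least as good as A on every objective and strictly better on one.

No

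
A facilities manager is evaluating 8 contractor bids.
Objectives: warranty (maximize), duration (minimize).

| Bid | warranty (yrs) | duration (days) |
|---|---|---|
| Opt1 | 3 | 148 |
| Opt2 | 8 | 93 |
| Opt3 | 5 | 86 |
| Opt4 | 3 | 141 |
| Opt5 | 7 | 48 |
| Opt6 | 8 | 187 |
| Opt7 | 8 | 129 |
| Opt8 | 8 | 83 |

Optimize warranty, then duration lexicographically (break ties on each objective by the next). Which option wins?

First maximize warranty: best is 8, kept {Opt2, Opt6, Opt7, Opt8}.
Then minimize duration: best is 83, kept {Opt8}.

Opt8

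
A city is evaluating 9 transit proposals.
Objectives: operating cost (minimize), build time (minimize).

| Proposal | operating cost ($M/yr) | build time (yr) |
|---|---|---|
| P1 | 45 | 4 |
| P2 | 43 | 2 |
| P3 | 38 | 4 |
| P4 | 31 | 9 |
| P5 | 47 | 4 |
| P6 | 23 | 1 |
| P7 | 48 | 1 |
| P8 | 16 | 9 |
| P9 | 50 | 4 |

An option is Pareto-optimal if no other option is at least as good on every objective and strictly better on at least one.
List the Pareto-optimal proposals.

P6, P8

P1: dominated by P2 (operating cost 43≤45, build time 2≤4).
P2: dominated by P6 (operating cost 23≤43, build time 1≤2).
P3: dominated by P6 (operating cost 23≤38, build time 1≤4).
P4: dominated by P6 (operating cost 23≤31, build time 1≤9).
P5: dominated by P1 (operating cost 45≤47, build time 4≤4).
P6: not dominated.
P7: dominated by P6 (operating cost 23≤48, build time 1≤1).
P8: not dominated (best operating cost).
P9: dominated by P1 (operating cost 45≤50, build time 4≤4).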